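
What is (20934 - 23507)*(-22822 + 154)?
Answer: 58324764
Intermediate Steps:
(20934 - 23507)*(-22822 + 154) = -2573*(-22668) = 58324764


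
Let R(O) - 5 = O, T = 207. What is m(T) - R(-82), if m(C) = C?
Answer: 284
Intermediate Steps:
R(O) = 5 + O
m(T) - R(-82) = 207 - (5 - 82) = 207 - 1*(-77) = 207 + 77 = 284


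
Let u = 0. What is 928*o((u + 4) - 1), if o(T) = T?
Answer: 2784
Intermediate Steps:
928*o((u + 4) - 1) = 928*((0 + 4) - 1) = 928*(4 - 1) = 928*3 = 2784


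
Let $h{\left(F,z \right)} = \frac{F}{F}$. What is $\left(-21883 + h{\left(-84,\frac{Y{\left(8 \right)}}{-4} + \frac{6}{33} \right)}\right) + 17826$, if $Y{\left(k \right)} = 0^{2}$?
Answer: $-4056$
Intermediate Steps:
$Y{\left(k \right)} = 0$
$h{\left(F,z \right)} = 1$
$\left(-21883 + h{\left(-84,\frac{Y{\left(8 \right)}}{-4} + \frac{6}{33} \right)}\right) + 17826 = \left(-21883 + 1\right) + 17826 = -21882 + 17826 = -4056$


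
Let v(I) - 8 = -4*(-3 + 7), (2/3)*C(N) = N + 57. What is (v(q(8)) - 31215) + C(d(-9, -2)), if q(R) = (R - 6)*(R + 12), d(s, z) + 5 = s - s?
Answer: -31145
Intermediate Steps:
d(s, z) = -5 (d(s, z) = -5 + (s - s) = -5 + 0 = -5)
C(N) = 171/2 + 3*N/2 (C(N) = 3*(N + 57)/2 = 3*(57 + N)/2 = 171/2 + 3*N/2)
q(R) = (-6 + R)*(12 + R)
v(I) = -8 (v(I) = 8 - 4*(-3 + 7) = 8 - 4*4 = 8 - 16 = -8)
(v(q(8)) - 31215) + C(d(-9, -2)) = (-8 - 31215) + (171/2 + (3/2)*(-5)) = -31223 + (171/2 - 15/2) = -31223 + 78 = -31145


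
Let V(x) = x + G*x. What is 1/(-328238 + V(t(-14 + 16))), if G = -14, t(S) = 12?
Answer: -1/328394 ≈ -3.0451e-6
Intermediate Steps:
V(x) = -13*x (V(x) = x - 14*x = -13*x)
1/(-328238 + V(t(-14 + 16))) = 1/(-328238 - 13*12) = 1/(-328238 - 156) = 1/(-328394) = -1/328394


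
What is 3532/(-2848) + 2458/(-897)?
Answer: -2542147/638664 ≈ -3.9804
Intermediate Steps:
3532/(-2848) + 2458/(-897) = 3532*(-1/2848) + 2458*(-1/897) = -883/712 - 2458/897 = -2542147/638664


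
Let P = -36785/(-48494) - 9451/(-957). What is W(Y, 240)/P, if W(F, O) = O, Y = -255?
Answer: 11138101920/493520039 ≈ 22.569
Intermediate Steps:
P = 493520039/46408758 (P = -36785*(-1/48494) - 9451*(-1/957) = 36785/48494 + 9451/957 = 493520039/46408758 ≈ 10.634)
W(Y, 240)/P = 240/(493520039/46408758) = 240*(46408758/493520039) = 11138101920/493520039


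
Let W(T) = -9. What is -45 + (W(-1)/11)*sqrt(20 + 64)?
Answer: -45 - 18*sqrt(21)/11 ≈ -52.499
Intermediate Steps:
-45 + (W(-1)/11)*sqrt(20 + 64) = -45 + (-9/11)*sqrt(20 + 64) = -45 + (-9*1/11)*sqrt(84) = -45 - 18*sqrt(21)/11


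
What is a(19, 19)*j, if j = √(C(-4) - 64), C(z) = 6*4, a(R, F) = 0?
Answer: 0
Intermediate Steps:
C(z) = 24
j = 2*I*√10 (j = √(24 - 64) = √(-40) = 2*I*√10 ≈ 6.3246*I)
a(19, 19)*j = 0*(2*I*√10) = 0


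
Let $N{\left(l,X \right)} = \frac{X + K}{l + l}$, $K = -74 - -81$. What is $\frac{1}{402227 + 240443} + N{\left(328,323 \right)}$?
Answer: $\frac{53020439}{105397880} \approx 0.50305$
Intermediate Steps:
$K = 7$ ($K = -74 + 81 = 7$)
$N{\left(l,X \right)} = \frac{7 + X}{2 l}$ ($N{\left(l,X \right)} = \frac{X + 7}{l + l} = \frac{7 + X}{2 l}$)
$\frac{1}{402227 + 240443} + N{\left(328,323 \right)} = \frac{1}{402227 + 240443} + \frac{7 + 323}{2 \cdot 328} = \frac{1}{642670} + \frac{1}{2} \cdot \frac{1}{328} \cdot 330 = \frac{1}{642670} + \frac{165}{328} = \frac{53020439}{105397880}$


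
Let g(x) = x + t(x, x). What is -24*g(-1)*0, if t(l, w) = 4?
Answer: 0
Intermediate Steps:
g(x) = 4 + x (g(x) = x + 4 = 4 + x)
-24*g(-1)*0 = -24*(4 - 1)*0 = -24*3*0 = -72*0 = 0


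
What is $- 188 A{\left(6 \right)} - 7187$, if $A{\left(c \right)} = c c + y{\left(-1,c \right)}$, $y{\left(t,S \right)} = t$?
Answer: $-13767$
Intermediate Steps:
$A{\left(c \right)} = -1 + c^{2}$ ($A{\left(c \right)} = c c - 1 = c^{2} - 1 = -1 + c^{2}$)
$- 188 A{\left(6 \right)} - 7187 = - 188 \left(-1 + 6^{2}\right) - 7187 = - 188 \left(-1 + 36\right) - 7187 = \left(-188\right) 35 - 7187 = -6580 - 7187 = -13767$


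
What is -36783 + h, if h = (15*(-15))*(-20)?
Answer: -32283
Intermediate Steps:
h = 4500 (h = -225*(-20) = 4500)
-36783 + h = -36783 + 4500 = -32283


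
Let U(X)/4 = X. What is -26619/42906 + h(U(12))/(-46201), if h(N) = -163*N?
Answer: -298042625/660766702 ≈ -0.45106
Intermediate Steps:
U(X) = 4*X
-26619/42906 + h(U(12))/(-46201) = -26619/42906 - 652*12/(-46201) = -26619*1/42906 - 163*48*(-1/46201) = -8873/14302 - 7824*(-1/46201) = -8873/14302 + 7824/46201 = -298042625/660766702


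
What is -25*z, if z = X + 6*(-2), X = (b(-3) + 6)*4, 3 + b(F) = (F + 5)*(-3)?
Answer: 600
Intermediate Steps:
b(F) = -18 - 3*F (b(F) = -3 + (F + 5)*(-3) = -3 + (5 + F)*(-3) = -3 + (-15 - 3*F) = -18 - 3*F)
X = -12 (X = ((-18 - 3*(-3)) + 6)*4 = ((-18 + 9) + 6)*4 = (-9 + 6)*4 = -3*4 = -12)
z = -24 (z = -12 + 6*(-2) = -12 - 12 = -24)
-25*z = -25*(-24) = 600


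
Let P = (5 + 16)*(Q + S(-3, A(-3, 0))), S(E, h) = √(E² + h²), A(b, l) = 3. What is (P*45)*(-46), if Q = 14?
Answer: -608580 - 130410*√2 ≈ -7.9301e+5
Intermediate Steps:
P = 294 + 63*√2 (P = (5 + 16)*(14 + √((-3)² + 3²)) = 21*(14 + √(9 + 9)) = 21*(14 + √18) = 21*(14 + 3*√2) = 294 + 63*√2 ≈ 383.10)
(P*45)*(-46) = ((294 + 63*√2)*45)*(-46) = (13230 + 2835*√2)*(-46) = -608580 - 130410*√2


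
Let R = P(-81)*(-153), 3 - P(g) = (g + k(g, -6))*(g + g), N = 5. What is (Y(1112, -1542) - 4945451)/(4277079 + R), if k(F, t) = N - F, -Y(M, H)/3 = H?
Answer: -988165/830538 ≈ -1.1898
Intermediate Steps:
Y(M, H) = -3*H
k(F, t) = 5 - F
P(g) = 3 - 10*g (P(g) = 3 - (g + (5 - g))*(g + g) = 3 - 5*2*g = 3 - 10*g)
R = -124389 (R = (3 - 10*(-81))*(-153) = (3 + 810)*(-153) = 813*(-153) = -124389)
(Y(1112, -1542) - 4945451)/(4277079 + R) = (-3*(-1542) - 4945451)/(4277079 - 124389) = (4626 - 4945451)/4152690 = -4940825*1/4152690 = -988165/830538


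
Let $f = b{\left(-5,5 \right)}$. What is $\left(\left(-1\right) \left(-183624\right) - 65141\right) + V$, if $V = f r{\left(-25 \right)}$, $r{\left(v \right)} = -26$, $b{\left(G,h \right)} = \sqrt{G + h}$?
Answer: $118483$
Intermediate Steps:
$f = 0$ ($f = \sqrt{-5 + 5} = \sqrt{0} = 0$)
$V = 0$ ($V = 0 \left(-26\right) = 0$)
$\left(\left(-1\right) \left(-183624\right) - 65141\right) + V = \left(\left(-1\right) \left(-183624\right) - 65141\right) + 0 = \left(183624 - 65141\right) + 0 = 118483 + 0 = 118483$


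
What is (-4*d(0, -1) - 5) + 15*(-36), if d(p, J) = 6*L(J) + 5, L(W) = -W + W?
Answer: -565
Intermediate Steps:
L(W) = 0
d(p, J) = 5 (d(p, J) = 6*0 + 5 = 0 + 5 = 5)
(-4*d(0, -1) - 5) + 15*(-36) = (-4*5 - 5) + 15*(-36) = (-20 - 5) - 540 = -25 - 540 = -565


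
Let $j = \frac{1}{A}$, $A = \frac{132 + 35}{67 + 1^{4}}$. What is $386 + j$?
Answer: $\frac{64530}{167} \approx 386.41$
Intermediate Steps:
$A = \frac{167}{68}$ ($A = \frac{167}{67 + 1} = \frac{167}{68} \approx 2.4559$)
$j = \frac{68}{167}$ ($j = \frac{1}{\frac{167}{68}} = \frac{68}{167} \approx 0.40719$)
$386 + j = 386 + \frac{68}{167} = \frac{64530}{167}$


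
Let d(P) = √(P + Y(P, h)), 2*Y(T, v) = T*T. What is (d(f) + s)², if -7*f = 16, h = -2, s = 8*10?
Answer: 318096/49 ≈ 6491.8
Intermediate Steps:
s = 80
Y(T, v) = T²/2 (Y(T, v) = (T*T)/2 = T²/2)
f = -16/7 (f = -⅐*16 = -16/7 ≈ -2.2857)
d(P) = √(P + P²/2)
(d(f) + s)² = (√2*√(-16*(2 - 16/7)/7)/2 + 80)² = (√2*√(-16/7*(-2/7))/2 + 80)² = (√2*√(32/49)/2 + 80)² = (√2*(4*√2/7)/2 + 80)² = (4/7 + 80)² = (564/7)² = 318096/49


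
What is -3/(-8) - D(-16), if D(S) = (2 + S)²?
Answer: -1565/8 ≈ -195.63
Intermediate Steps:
-3/(-8) - D(-16) = -3/(-8) - (2 - 16)² = -⅛*(-3) - 1*(-14)² = 3/8 - 1*196 = 3/8 - 196 = -1565/8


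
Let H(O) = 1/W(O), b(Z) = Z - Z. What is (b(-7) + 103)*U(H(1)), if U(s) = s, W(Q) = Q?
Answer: 103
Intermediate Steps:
b(Z) = 0
H(O) = 1/O
(b(-7) + 103)*U(H(1)) = (0 + 103)/1 = 103*1 = 103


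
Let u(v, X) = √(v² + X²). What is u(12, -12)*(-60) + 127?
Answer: 127 - 720*√2 ≈ -891.23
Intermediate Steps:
u(v, X) = √(X² + v²)
u(12, -12)*(-60) + 127 = √((-12)² + 12²)*(-60) + 127 = √(144 + 144)*(-60) + 127 = √288*(-60) + 127 = (12*√2)*(-60) + 127 = -720*√2 + 127 = 127 - 720*√2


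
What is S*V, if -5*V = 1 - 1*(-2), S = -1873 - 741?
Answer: 7842/5 ≈ 1568.4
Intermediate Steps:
S = -2614
V = -3/5 (V = -(1 - 1*(-2))/5 = -(1 + 2)/5 = -1/5*3 = -3/5 ≈ -0.60000)
S*V = -2614*(-3/5) = 7842/5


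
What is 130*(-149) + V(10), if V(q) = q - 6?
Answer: -19366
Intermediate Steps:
V(q) = -6 + q
130*(-149) + V(10) = 130*(-149) + (-6 + 10) = -19370 + 4 = -19366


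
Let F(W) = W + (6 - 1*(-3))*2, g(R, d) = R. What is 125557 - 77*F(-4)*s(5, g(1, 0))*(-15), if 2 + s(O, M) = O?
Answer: 174067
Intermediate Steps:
s(O, M) = -2 + O
F(W) = 18 + W (F(W) = W + (6 + 3)*2 = W + 9*2 = W + 18 = 18 + W)
125557 - 77*F(-4)*s(5, g(1, 0))*(-15) = 125557 - 77*(18 - 4)*(-2 + 5)*(-15) = 125557 - 1078*3*(-15) = 125557 - 77*42*(-15) = 125557 - 3234*(-15) = 125557 + 48510 = 174067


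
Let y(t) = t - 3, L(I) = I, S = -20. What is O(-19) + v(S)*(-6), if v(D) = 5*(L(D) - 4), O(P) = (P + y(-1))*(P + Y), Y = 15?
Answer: 812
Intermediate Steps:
y(t) = -3 + t
O(P) = (-4 + P)*(15 + P) (O(P) = (P + (-3 - 1))*(P + 15) = (P - 4)*(15 + P) = (-4 + P)*(15 + P))
v(D) = -20 + 5*D (v(D) = 5*(D - 4) = 5*(-4 + D) = -20 + 5*D)
O(-19) + v(S)*(-6) = (-60 + (-19)**2 + 11*(-19)) + (-20 + 5*(-20))*(-6) = (-60 + 361 - 209) + (-20 - 100)*(-6) = 92 - 120*(-6) = 92 + 720 = 812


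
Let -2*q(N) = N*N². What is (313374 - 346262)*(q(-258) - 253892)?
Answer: -274051231232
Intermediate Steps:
q(N) = -N³/2 (q(N) = -N*N²/2 = -N³/2)
(313374 - 346262)*(q(-258) - 253892) = (313374 - 346262)*(-½*(-258)³ - 253892) = -32888*(-½*(-17173512) - 253892) = -32888*(8586756 - 253892) = -32888*8332864 = -274051231232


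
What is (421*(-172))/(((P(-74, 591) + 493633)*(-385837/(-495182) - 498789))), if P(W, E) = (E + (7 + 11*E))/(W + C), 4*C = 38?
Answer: 4625568348936/15724545130765785299 ≈ 2.9416e-7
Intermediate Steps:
C = 19/2 (C = (1/4)*38 = 19/2 ≈ 9.5000)
P(W, E) = (7 + 12*E)/(19/2 + W) (P(W, E) = (E + (7 + 11*E))/(W + 19/2) = (7 + 12*E)/(19/2 + W))
(421*(-172))/(((P(-74, 591) + 493633)*(-385837/(-495182) - 498789))) = (421*(-172))/(((2*(7 + 12*591)/(19 + 2*(-74)) + 493633)*(-385837/(-495182) - 498789))) = -72412*1/((-385837*(-1/495182) - 498789)*(2*(7 + 7092)/(19 - 148) + 493633)) = -72412*1/((385837/495182 - 498789)*(2*7099/(-129) + 493633)) = -72412*(-495182/(246990948761*(2*(-1/129)*7099 + 493633))) = -72412*(-495182/(246990948761*(-14198/129 + 493633))) = -72412/((63664459/129)*(-246990948761/495182)) = -72412/(-15724545130765785299/63878478) = -72412*(-63878478/15724545130765785299) = 4625568348936/15724545130765785299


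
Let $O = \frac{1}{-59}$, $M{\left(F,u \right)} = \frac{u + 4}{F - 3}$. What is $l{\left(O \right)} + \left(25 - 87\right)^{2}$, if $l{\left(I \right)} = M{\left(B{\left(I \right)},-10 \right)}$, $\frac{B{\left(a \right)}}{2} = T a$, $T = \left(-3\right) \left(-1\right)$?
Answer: $\frac{234602}{61} \approx 3845.9$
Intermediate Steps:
$T = 3$
$B{\left(a \right)} = 6 a$ ($B{\left(a \right)} = 2 \cdot 3 a = 6 a$)
$M{\left(F,u \right)} = \frac{4 + u}{-3 + F}$
$O = - \frac{1}{59} \approx -0.016949$
$l{\left(I \right)} = - \frac{6}{-3 + 6 I}$ ($l{\left(I \right)} = \frac{4 - 10}{-3 + 6 I} = \frac{1}{-3 + 6 I} \left(-6\right) = - \frac{6}{-3 + 6 I}$)
$l{\left(O \right)} + \left(25 - 87\right)^{2} = - \frac{2}{-1 + 2 \left(- \frac{1}{59}\right)} + \left(25 - 87\right)^{2} = - \frac{2}{-1 - \frac{2}{59}} + \left(-62\right)^{2} = - \frac{2}{- \frac{61}{59}} + 3844 = \left(-2\right) \left(- \frac{59}{61}\right) + 3844 = \frac{118}{61} + 3844 = \frac{234602}{61}$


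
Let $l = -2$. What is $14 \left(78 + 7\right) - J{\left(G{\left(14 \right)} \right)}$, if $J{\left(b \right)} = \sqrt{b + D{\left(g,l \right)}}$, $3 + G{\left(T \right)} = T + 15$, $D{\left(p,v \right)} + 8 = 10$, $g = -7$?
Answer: $1190 - 2 \sqrt{7} \approx 1184.7$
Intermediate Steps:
$D{\left(p,v \right)} = 2$ ($D{\left(p,v \right)} = -8 + 10 = 2$)
$G{\left(T \right)} = 12 + T$ ($G{\left(T \right)} = -3 + \left(T + 15\right) = -3 + \left(15 + T\right) = 12 + T$)
$J{\left(b \right)} = \sqrt{2 + b}$ ($J{\left(b \right)} = \sqrt{b + 2} = \sqrt{2 + b}$)
$14 \left(78 + 7\right) - J{\left(G{\left(14 \right)} \right)} = 14 \left(78 + 7\right) - \sqrt{2 + \left(12 + 14\right)} = 14 \cdot 85 - \sqrt{2 + 26} = 1190 - \sqrt{28} = 1190 - 2 \sqrt{7}$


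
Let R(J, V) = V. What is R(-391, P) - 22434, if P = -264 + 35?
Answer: -22663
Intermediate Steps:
P = -229
R(-391, P) - 22434 = -229 - 22434 = -22663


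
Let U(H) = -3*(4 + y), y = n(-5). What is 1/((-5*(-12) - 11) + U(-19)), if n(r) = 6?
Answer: 1/19 ≈ 0.052632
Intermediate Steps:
y = 6
U(H) = -30 (U(H) = -3*(4 + 6) = -3*10 = -30)
1/((-5*(-12) - 11) + U(-19)) = 1/((-5*(-12) - 11) - 30) = 1/((60 - 11) - 30) = 1/(49 - 30) = 1/19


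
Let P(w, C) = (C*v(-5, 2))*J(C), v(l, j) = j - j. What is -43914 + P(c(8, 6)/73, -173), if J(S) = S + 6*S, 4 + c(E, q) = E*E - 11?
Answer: -43914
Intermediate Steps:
c(E, q) = -15 + E² (c(E, q) = -4 + (E*E - 11) = -4 + (E² - 11) = -4 + (-11 + E²) = -15 + E²)
v(l, j) = 0
J(S) = 7*S
P(w, C) = 0 (P(w, C) = (C*0)*(7*C) = 0*(7*C) = 0)
-43914 + P(c(8, 6)/73, -173) = -43914 + 0 = -43914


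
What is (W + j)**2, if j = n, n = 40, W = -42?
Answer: 4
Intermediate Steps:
j = 40
(W + j)**2 = (-42 + 40)**2 = (-2)**2 = 4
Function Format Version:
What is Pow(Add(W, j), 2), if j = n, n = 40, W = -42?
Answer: 4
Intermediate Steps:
j = 40
Pow(Add(W, j), 2) = Pow(Add(-42, 40), 2) = Pow(-2, 2) = 4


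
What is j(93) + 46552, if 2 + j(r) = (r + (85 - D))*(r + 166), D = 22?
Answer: 86954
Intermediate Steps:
j(r) = -2 + (63 + r)*(166 + r) (j(r) = -2 + (r + (85 - 1*22))*(r + 166) = -2 + (r + (85 - 22))*(166 + r) = -2 + (r + 63)*(166 + r) = -2 + (63 + r)*(166 + r))
j(93) + 46552 = (10456 + 93**2 + 229*93) + 46552 = (10456 + 8649 + 21297) + 46552 = 40402 + 46552 = 86954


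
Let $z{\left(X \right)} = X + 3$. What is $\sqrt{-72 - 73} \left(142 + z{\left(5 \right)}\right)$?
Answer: $150 i \sqrt{145} \approx 1806.2 i$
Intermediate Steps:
$z{\left(X \right)} = 3 + X$
$\sqrt{-72 - 73} \left(142 + z{\left(5 \right)}\right) = \sqrt{-72 - 73} \left(142 + \left(3 + 5\right)\right) = \sqrt{-145} \left(142 + 8\right) = i \sqrt{145} \cdot 150 = 150 i \sqrt{145}$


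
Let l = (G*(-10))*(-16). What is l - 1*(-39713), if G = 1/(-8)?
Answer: 39693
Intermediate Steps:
G = -⅛ ≈ -0.12500
l = -20 (l = -⅛*(-10)*(-16) = (5/4)*(-16) = -20)
l - 1*(-39713) = -20 - 1*(-39713) = -20 + 39713 = 39693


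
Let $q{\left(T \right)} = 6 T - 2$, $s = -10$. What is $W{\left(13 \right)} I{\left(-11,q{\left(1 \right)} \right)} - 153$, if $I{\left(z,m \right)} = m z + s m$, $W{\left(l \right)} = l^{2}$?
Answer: $-14349$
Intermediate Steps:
$q{\left(T \right)} = -2 + 6 T$
$I{\left(z,m \right)} = - 10 m + m z$ ($I{\left(z,m \right)} = m z - 10 m = - 10 m + m z$)
$W{\left(13 \right)} I{\left(-11,q{\left(1 \right)} \right)} - 153 = 13^{2} \left(-2 + 6 \cdot 1\right) \left(-10 - 11\right) - 153 = 169 \left(-2 + 6\right) \left(-21\right) - 153 = 169 \cdot 4 \left(-21\right) - 153 = 169 \left(-84\right) - 153 = -14196 - 153 = -14349$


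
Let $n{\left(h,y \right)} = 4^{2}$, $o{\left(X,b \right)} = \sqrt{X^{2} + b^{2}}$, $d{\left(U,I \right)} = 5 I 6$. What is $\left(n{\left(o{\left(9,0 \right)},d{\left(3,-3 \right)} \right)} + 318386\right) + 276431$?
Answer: $594833$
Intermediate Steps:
$d{\left(U,I \right)} = 30 I$
$n{\left(h,y \right)} = 16$
$\left(n{\left(o{\left(9,0 \right)},d{\left(3,-3 \right)} \right)} + 318386\right) + 276431 = \left(16 + 318386\right) + 276431 = 318402 + 276431 = 594833$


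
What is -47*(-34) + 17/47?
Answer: 75123/47 ≈ 1598.4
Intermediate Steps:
-47*(-34) + 17/47 = 1598 + 17*(1/47) = 1598 + 17/47 = 75123/47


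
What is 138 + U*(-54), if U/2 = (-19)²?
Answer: -38850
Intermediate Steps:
U = 722 (U = 2*(-19)² = 2*361 = 722)
138 + U*(-54) = 138 + 722*(-54) = 138 - 38988 = -38850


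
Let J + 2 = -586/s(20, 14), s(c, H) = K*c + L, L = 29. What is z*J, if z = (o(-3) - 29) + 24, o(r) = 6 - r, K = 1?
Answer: -2736/49 ≈ -55.837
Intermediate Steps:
s(c, H) = 29 + c (s(c, H) = 1*c + 29 = c + 29 = 29 + c)
z = 4 (z = ((6 - 1*(-3)) - 29) + 24 = ((6 + 3) - 29) + 24 = (9 - 29) + 24 = -20 + 24 = 4)
J = -684/49 (J = -2 - 586/(29 + 20) = -2 - 586/49 = -684/49 ≈ -13.959)
z*J = 4*(-684/49) = -2736/49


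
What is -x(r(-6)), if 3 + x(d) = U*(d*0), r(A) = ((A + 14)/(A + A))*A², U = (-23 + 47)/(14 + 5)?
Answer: 3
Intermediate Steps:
U = 24/19 ≈ 1.2632
r(A) = A*(14 + A)/2 (r(A) = ((14 + A)/((2*A)))*A² = ((14 + A)*(1/(2*A)))*A² = ((14 + A)/(2*A))*A² = A*(14 + A)/2)
x(d) = -3 (x(d) = -3 + 24*(d*0)/19 = -3 + (24/19)*0 = -3 + 0 = -3)
-x(r(-6)) = -1*(-3) = 3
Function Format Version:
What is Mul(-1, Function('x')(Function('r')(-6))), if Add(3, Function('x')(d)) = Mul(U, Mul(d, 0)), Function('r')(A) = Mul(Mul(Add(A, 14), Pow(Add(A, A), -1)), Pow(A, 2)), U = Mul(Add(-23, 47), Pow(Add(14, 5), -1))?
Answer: 3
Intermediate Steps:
U = Rational(24, 19) (U = Mul(24, Pow(19, -1)) = Mul(24, Rational(1, 19)) = Rational(24, 19) ≈ 1.2632)
Function('r')(A) = Mul(Rational(1, 2), A, Add(14, A)) (Function('r')(A) = Mul(Mul(Add(14, A), Pow(Mul(2, A), -1)), Pow(A, 2)) = Mul(Mul(Add(14, A), Mul(Rational(1, 2), Pow(A, -1))), Pow(A, 2)) = Mul(Mul(Rational(1, 2), Pow(A, -1), Add(14, A)), Pow(A, 2)) = Mul(Rational(1, 2), A, Add(14, A)))
Function('x')(d) = -3 (Function('x')(d) = Add(-3, Mul(Rational(24, 19), Mul(d, 0))) = Add(-3, Mul(Rational(24, 19), 0)) = Add(-3, 0) = -3)
Mul(-1, Function('x')(Function('r')(-6))) = Mul(-1, -3) = 3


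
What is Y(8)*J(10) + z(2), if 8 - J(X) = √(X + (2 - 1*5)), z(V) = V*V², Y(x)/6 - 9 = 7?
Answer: 776 - 96*√7 ≈ 522.01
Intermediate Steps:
Y(x) = 96 (Y(x) = 54 + 6*7 = 54 + 42 = 96)
z(V) = V³
J(X) = 8 - √(-3 + X) (J(X) = 8 - √(X + (2 - 1*5)) = 8 - √(X + (2 - 5)) = 8 - √(X - 3) = 8 - √(-3 + X))
Y(8)*J(10) + z(2) = 96*(8 - √(-3 + 10)) + 2³ = 96*(8 - √7) + 8 = (768 - 96*√7) + 8 = 776 - 96*√7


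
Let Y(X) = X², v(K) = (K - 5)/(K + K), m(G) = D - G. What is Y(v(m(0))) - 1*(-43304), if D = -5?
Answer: 43305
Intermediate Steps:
m(G) = -5 - G
v(K) = (-5 + K)/(2*K) (v(K) = (-5 + K)/((2*K)) = (-5 + K)*(1/(2*K)) = (-5 + K)/(2*K))
Y(v(m(0))) - 1*(-43304) = ((-5 + (-5 - 1*0))/(2*(-5 - 1*0)))² - 1*(-43304) = ((-5 + (-5 + 0))/(2*(-5 + 0)))² + 43304 = ((½)*(-5 - 5)/(-5))² + 43304 = ((½)*(-⅕)*(-10))² + 43304 = 1² + 43304 = 1 + 43304 = 43305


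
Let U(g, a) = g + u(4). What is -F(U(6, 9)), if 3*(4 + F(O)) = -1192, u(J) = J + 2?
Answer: 1204/3 ≈ 401.33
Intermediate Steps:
u(J) = 2 + J
U(g, a) = 6 + g (U(g, a) = g + (2 + 4) = g + 6 = 6 + g)
F(O) = -1204/3 (F(O) = -4 + (1/3)*(-1192) = -4 - 1192/3 = -1204/3)
-F(U(6, 9)) = -1*(-1204/3) = 1204/3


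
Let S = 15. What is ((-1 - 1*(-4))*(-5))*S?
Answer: -225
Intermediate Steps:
((-1 - 1*(-4))*(-5))*S = ((-1 - 1*(-4))*(-5))*15 = ((-1 + 4)*(-5))*15 = (3*(-5))*15 = -15*15 = -225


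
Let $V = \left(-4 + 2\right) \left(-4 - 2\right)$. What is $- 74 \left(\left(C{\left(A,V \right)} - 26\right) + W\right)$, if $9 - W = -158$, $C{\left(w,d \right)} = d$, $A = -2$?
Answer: $-11322$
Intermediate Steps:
$V = 12$ ($V = \left(-2\right) \left(-6\right) = 12$)
$W = 167$ ($W = 9 - -158 = 9 + 158 = 167$)
$- 74 \left(\left(C{\left(A,V \right)} - 26\right) + W\right) = - 74 \left(\left(12 - 26\right) + 167\right) = - 74 \left(-14 + 167\right) = \left(-74\right) 153 = -11322$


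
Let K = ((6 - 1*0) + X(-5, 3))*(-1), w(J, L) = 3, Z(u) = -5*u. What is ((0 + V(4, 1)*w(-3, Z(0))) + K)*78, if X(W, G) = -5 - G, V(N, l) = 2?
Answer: 624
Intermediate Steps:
K = 2 (K = ((6 - 1*0) + (-5 - 1*3))*(-1) = ((6 + 0) + (-5 - 3))*(-1) = (6 - 8)*(-1) = -2*(-1) = 2)
((0 + V(4, 1)*w(-3, Z(0))) + K)*78 = ((0 + 2*3) + 2)*78 = ((0 + 6) + 2)*78 = (6 + 2)*78 = 8*78 = 624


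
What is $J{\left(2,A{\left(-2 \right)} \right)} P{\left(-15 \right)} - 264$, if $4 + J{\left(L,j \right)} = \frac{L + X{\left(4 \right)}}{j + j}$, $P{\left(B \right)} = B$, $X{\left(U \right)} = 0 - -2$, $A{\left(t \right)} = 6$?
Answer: $-209$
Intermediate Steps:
$X{\left(U \right)} = 2$ ($X{\left(U \right)} = 0 + 2 = 2$)
$J{\left(L,j \right)} = -4 + \frac{2 + L}{2 j}$ ($J{\left(L,j \right)} = -4 + \frac{L + 2}{j + j} = -4 + \frac{2 + L}{2 j}$)
$J{\left(2,A{\left(-2 \right)} \right)} P{\left(-15 \right)} - 264 = \frac{2 + 2 - 48}{2 \cdot 6} \left(-15\right) - 264 = \frac{1}{2} \cdot \frac{1}{6} \left(2 + 2 - 48\right) \left(-15\right) - 264 = \frac{1}{2} \cdot \frac{1}{6} \left(-44\right) \left(-15\right) - 264 = \left(- \frac{11}{3}\right) \left(-15\right) - 264 = 55 - 264 = -209$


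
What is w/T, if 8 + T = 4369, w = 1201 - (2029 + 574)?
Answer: -1402/4361 ≈ -0.32149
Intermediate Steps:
w = -1402 (w = 1201 - 1*2603 = 1201 - 2603 = -1402)
T = 4361 (T = -8 + 4369 = 4361)
w/T = -1402/4361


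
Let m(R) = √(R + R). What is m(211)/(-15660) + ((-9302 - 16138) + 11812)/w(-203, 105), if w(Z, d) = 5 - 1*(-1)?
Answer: -6814/3 - √422/15660 ≈ -2271.3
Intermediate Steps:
w(Z, d) = 6 (w(Z, d) = 5 + 1 = 6)
m(R) = √2*√R (m(R) = √(2*R) = √2*√R)
m(211)/(-15660) + ((-9302 - 16138) + 11812)/w(-203, 105) = (√2*√211)/(-15660) + ((-9302 - 16138) + 11812)/6 = √422*(-1/15660) + (-25440 + 11812)*(⅙) = -√422/15660 - 13628*⅙ = -√422/15660 - 6814/3 = -6814/3 - √422/15660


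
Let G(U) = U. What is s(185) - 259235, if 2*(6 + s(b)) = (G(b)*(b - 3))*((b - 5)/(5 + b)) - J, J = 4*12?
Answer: -4623005/19 ≈ -2.4332e+5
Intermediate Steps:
J = 48
s(b) = -30 + b*(-5 + b)*(-3 + b)/(2*(5 + b)) (s(b) = -6 + ((b*(b - 3))*((b - 5)/(5 + b)) - 1*48)/2 = -6 + ((b*(-3 + b))*((-5 + b)/(5 + b)) - 48)/2 = -6 + (b*(-5 + b)*(-3 + b)/(5 + b) - 48)/2 = -6 + (-48 + b*(-5 + b)*(-3 + b)/(5 + b))/2 = -6 + (-24 + b*(-5 + b)*(-3 + b)/(2*(5 + b))) = -30 + b*(-5 + b)*(-3 + b)/(2*(5 + b)))
s(185) - 259235 = (-300 + 185³ - 45*185 - 8*185²)/(2*(5 + 185)) - 259235 = (½)*(-300 + 6331625 - 8325 - 8*34225)/190 - 259235 = (½)*(1/190)*(-300 + 6331625 - 8325 - 273800) - 259235 = (½)*(1/190)*6049200 - 259235 = 302460/19 - 259235 = -4623005/19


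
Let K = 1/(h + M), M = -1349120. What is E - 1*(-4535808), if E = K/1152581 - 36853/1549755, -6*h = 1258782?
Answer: 1403361785672937626982616/309396207474025515 ≈ 4.5358e+6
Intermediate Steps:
h = -209797 (h = -⅙*1258782 = -209797)
K = -1/1558917 (K = 1/(-209797 - 1349120) = 1/(-1558917) = -1/1558917 ≈ -6.4147e-7)
E = -7357407096158504/309396207474025515 (E = -1/1558917/1152581 - 36853/1549755 = -1/1558917*1/1152581 - 36853*1/1549755 = -1/1796778114777 - 36853/1549755 = -7357407096158504/309396207474025515 ≈ -0.023780)
E - 1*(-4535808) = -7357407096158504/309396207474025515 - 1*(-4535808) = -7357407096158504/309396207474025515 + 4535808 = 1403361785672937626982616/309396207474025515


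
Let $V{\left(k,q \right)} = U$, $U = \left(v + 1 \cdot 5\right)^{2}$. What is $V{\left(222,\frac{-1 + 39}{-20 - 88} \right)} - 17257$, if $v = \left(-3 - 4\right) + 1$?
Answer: $-17256$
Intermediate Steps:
$v = -6$ ($v = -7 + 1 = -6$)
$U = 1$ ($U = \left(-6 + 1 \cdot 5\right)^{2} = \left(-6 + 5\right)^{2} = \left(-1\right)^{2} = 1$)
$V{\left(k,q \right)} = 1$
$V{\left(222,\frac{-1 + 39}{-20 - 88} \right)} - 17257 = 1 - 17257 = -17256$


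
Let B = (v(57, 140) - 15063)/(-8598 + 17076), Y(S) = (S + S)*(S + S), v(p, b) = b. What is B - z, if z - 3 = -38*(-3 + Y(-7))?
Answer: 62137295/8478 ≈ 7329.2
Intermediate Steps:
Y(S) = 4*S² (Y(S) = (2*S)*(2*S) = 4*S²)
B = -14923/8478 (B = (140 - 15063)/(-8598 + 17076) = -14923/8478 ≈ -1.7602)
z = -7331 (z = 3 - 38*(-3 + 4*(-7)²) = 3 - 38*(-3 + 4*49) = 3 - 38*(-3 + 196) = 3 - 38*193 = 3 - 7334 = -7331)
B - z = -14923/8478 - 1*(-7331) = -14923/8478 + 7331 = 62137295/8478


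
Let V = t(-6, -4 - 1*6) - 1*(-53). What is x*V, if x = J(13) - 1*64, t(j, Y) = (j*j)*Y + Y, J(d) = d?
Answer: 16167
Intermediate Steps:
t(j, Y) = Y + Y*j² (t(j, Y) = j²*Y + Y = Y*j² + Y = Y + Y*j²)
V = -317 (V = (-4 - 1*6)*(1 + (-6)²) - 1*(-53) = (-4 - 6)*(1 + 36) + 53 = -10*37 + 53 = -370 + 53 = -317)
x = -51 (x = 13 - 1*64 = 13 - 64 = -51)
x*V = -51*(-317) = 16167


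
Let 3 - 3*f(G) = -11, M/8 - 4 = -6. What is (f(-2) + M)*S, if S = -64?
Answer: 2176/3 ≈ 725.33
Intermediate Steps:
M = -16 (M = 32 + 8*(-6) = 32 - 48 = -16)
f(G) = 14/3 (f(G) = 1 - ⅓*(-11) = 1 + 11/3 = 14/3)
(f(-2) + M)*S = (14/3 - 16)*(-64) = -34/3*(-64) = 2176/3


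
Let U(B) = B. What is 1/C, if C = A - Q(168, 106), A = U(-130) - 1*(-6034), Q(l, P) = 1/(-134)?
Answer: 134/791137 ≈ 0.00016938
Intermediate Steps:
Q(l, P) = -1/134
A = 5904 (A = -130 - 1*(-6034) = -130 + 6034 = 5904)
C = 791137/134 (C = 5904 - 1*(-1/134) = 5904 + 1/134 = 791137/134 ≈ 5904.0)
1/C = 1/(791137/134) = 134/791137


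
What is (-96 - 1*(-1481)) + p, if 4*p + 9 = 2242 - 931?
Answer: 3421/2 ≈ 1710.5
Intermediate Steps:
p = 651/2 (p = -9/4 + (2242 - 931)/4 = -9/4 + (¼)*1311 = -9/4 + 1311/4 = 651/2 ≈ 325.50)
(-96 - 1*(-1481)) + p = (-96 - 1*(-1481)) + 651/2 = (-96 + 1481) + 651/2 = 1385 + 651/2 = 3421/2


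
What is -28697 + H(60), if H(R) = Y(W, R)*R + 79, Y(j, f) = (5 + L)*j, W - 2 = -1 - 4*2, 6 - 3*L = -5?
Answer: -32258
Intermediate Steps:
L = 11/3 (L = 2 - ⅓*(-5) = 2 + 5/3 = 11/3 ≈ 3.6667)
W = -7 (W = 2 + (-1 - 4*2) = 2 + (-1 - 8) = 2 - 9 = -7)
Y(j, f) = 26*j/3 (Y(j, f) = (5 + 11/3)*j = 26*j/3)
H(R) = 79 - 182*R/3 (H(R) = ((26/3)*(-7))*R + 79 = -182*R/3 + 79 = 79 - 182*R/3)
-28697 + H(60) = -28697 + (79 - 182/3*60) = -28697 + (79 - 3640) = -28697 - 3561 = -32258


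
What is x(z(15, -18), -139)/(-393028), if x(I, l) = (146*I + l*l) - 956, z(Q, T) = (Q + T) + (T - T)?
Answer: -17927/393028 ≈ -0.045613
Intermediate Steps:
z(Q, T) = Q + T (z(Q, T) = (Q + T) + 0 = Q + T)
x(I, l) = -956 + l**2 + 146*I (x(I, l) = (146*I + l**2) - 956 = (l**2 + 146*I) - 956 = -956 + l**2 + 146*I)
x(z(15, -18), -139)/(-393028) = (-956 + (-139)**2 + 146*(15 - 18))/(-393028) = (-956 + 19321 + 146*(-3))*(-1/393028) = (-956 + 19321 - 438)*(-1/393028) = 17927*(-1/393028) = -17927/393028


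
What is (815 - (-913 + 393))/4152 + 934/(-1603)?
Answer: -579321/2218552 ≈ -0.26113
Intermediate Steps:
(815 - (-913 + 393))/4152 + 934/(-1603) = (815 - 1*(-520))*(1/4152) + 934*(-1/1603) = (815 + 520)*(1/4152) - 934/1603 = 1335*(1/4152) - 934/1603 = 445/1384 - 934/1603 = -579321/2218552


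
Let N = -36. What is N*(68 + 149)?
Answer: -7812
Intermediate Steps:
N*(68 + 149) = -36*(68 + 149) = -36*217 = -7812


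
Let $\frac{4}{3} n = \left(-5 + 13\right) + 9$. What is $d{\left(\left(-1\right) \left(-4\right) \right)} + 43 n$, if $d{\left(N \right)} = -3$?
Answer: $\frac{2181}{4} \approx 545.25$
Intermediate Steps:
$n = \frac{51}{4}$ ($n = \frac{3 \left(\left(-5 + 13\right) + 9\right)}{4} = \frac{3 \left(8 + 9\right)}{4} = \frac{3}{4} \cdot 17 = \frac{51}{4} \approx 12.75$)
$d{\left(\left(-1\right) \left(-4\right) \right)} + 43 n = -3 + 43 \cdot \frac{51}{4} = -3 + \frac{2193}{4} = \frac{2181}{4}$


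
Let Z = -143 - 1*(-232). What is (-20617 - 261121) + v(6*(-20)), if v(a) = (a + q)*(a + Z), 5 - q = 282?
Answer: -269431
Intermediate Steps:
q = -277 (q = 5 - 1*282 = 5 - 282 = -277)
Z = 89 (Z = -143 + 232 = 89)
v(a) = (-277 + a)*(89 + a) (v(a) = (a - 277)*(a + 89) = (-277 + a)*(89 + a))
(-20617 - 261121) + v(6*(-20)) = (-20617 - 261121) + (-24653 + (6*(-20))² - 1128*(-20)) = -281738 + (-24653 + (-120)² - 188*(-120)) = -281738 + (-24653 + 14400 + 22560) = -281738 + 12307 = -269431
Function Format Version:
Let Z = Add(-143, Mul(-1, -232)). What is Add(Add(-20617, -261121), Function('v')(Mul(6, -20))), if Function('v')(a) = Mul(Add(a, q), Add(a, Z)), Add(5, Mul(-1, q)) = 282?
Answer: -269431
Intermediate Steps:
q = -277 (q = Add(5, Mul(-1, 282)) = Add(5, -282) = -277)
Z = 89 (Z = Add(-143, 232) = 89)
Function('v')(a) = Mul(Add(-277, a), Add(89, a)) (Function('v')(a) = Mul(Add(a, -277), Add(a, 89)) = Mul(Add(-277, a), Add(89, a)))
Add(Add(-20617, -261121), Function('v')(Mul(6, -20))) = Add(Add(-20617, -261121), Add(-24653, Pow(Mul(6, -20), 2), Mul(-188, Mul(6, -20)))) = Add(-281738, Add(-24653, Pow(-120, 2), Mul(-188, -120))) = Add(-281738, Add(-24653, 14400, 22560)) = Add(-281738, 12307) = -269431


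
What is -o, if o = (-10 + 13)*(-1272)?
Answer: 3816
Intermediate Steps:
o = -3816 (o = 3*(-1272) = -3816)
-o = -1*(-3816) = 3816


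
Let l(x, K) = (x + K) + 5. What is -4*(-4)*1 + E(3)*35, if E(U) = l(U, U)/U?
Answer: 433/3 ≈ 144.33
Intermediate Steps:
l(x, K) = 5 + K + x (l(x, K) = (K + x) + 5 = 5 + K + x)
E(U) = (5 + 2*U)/U (E(U) = (5 + U + U)/U = (5 + 2*U)/U)
-4*(-4)*1 + E(3)*35 = -4*(-4)*1 + (2 + 5/3)*35 = 16*1 + (2 + 5*(⅓))*35 = 16 + (2 + 5/3)*35 = 16 + (11/3)*35 = 16 + 385/3 = 433/3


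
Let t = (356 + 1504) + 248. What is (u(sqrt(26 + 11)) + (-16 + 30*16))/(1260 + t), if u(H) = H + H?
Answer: 58/421 + sqrt(37)/1684 ≈ 0.14138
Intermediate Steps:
t = 2108 (t = 1860 + 248 = 2108)
u(H) = 2*H
(u(sqrt(26 + 11)) + (-16 + 30*16))/(1260 + t) = (2*sqrt(26 + 11) + (-16 + 30*16))/(1260 + 2108) = (2*sqrt(37) + (-16 + 480))/3368 = (2*sqrt(37) + 464)*(1/3368) = (464 + 2*sqrt(37))*(1/3368) = 58/421 + sqrt(37)/1684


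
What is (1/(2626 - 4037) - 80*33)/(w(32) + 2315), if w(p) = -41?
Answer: -3725041/3208614 ≈ -1.1609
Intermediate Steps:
(1/(2626 - 4037) - 80*33)/(w(32) + 2315) = (1/(2626 - 4037) - 80*33)/(-41 + 2315) = (1/(-1411) - 2640)/2274 = (-1/1411 - 2640)*(1/2274) = -3725041/1411*1/2274 = -3725041/3208614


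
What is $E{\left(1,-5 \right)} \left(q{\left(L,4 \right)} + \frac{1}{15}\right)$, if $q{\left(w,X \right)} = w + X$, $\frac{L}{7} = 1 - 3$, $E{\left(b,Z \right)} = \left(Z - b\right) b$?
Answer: $\frac{298}{5} \approx 59.6$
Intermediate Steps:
$E{\left(b,Z \right)} = b \left(Z - b\right)$
$L = -14$ ($L = 7 \left(1 - 3\right) = 7 \left(-2\right) = -14$)
$q{\left(w,X \right)} = X + w$
$E{\left(1,-5 \right)} \left(q{\left(L,4 \right)} + \frac{1}{15}\right) = 1 \left(-5 - 1\right) \left(\left(4 - 14\right) + \frac{1}{15}\right) = 1 \left(-5 - 1\right) \left(-10 + \frac{1}{15}\right) = 1 \left(-6\right) \left(- \frac{149}{15}\right) = \left(-6\right) \left(- \frac{149}{15}\right) = \frac{298}{5}$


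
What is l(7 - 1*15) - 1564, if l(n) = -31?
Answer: -1595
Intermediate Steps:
l(7 - 1*15) - 1564 = -31 - 1564 = -1595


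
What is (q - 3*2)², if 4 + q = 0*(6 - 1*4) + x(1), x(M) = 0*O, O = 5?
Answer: 100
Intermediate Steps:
x(M) = 0 (x(M) = 0*5 = 0)
q = -4 (q = -4 + (0*(6 - 1*4) + 0) = -4 + (0*(6 - 4) + 0) = -4 + (0*2 + 0) = -4 + (0 + 0) = -4 + 0 = -4)
(q - 3*2)² = (-4 - 3*2)² = (-4 - 6)² = (-10)² = 100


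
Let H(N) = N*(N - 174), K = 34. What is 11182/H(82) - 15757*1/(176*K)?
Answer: -23222987/5642912 ≈ -4.1154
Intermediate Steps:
H(N) = N*(-174 + N)
11182/H(82) - 15757*1/(176*K) = 11182/((82*(-174 + 82))) - 15757/((34*(-11))*(-16)) = 11182/((82*(-92))) - 15757/((-374*(-16))) = 11182/(-7544) - 15757/5984 = 11182*(-1/7544) - 15757*1/5984 = -5591/3772 - 15757/5984 = -23222987/5642912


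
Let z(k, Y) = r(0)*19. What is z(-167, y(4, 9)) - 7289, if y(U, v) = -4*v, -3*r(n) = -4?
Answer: -21791/3 ≈ -7263.7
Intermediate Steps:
r(n) = 4/3 (r(n) = -1/3*(-4) = 4/3)
z(k, Y) = 76/3 (z(k, Y) = (4/3)*19 = 76/3)
z(-167, y(4, 9)) - 7289 = 76/3 - 7289 = -21791/3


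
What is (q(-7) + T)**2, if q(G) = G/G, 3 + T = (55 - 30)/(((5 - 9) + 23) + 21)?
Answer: 121/64 ≈ 1.8906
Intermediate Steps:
T = -19/8 (T = -3 + (55 - 30)/(((5 - 9) + 23) + 21) = -3 + 25/((-4 + 23) + 21) = -3 + 25/(19 + 21) = -3 + 25/40 = -3 + 25*(1/40) = -3 + 5/8 = -19/8 ≈ -2.3750)
q(G) = 1
(q(-7) + T)**2 = (1 - 19/8)**2 = (-11/8)**2 = 121/64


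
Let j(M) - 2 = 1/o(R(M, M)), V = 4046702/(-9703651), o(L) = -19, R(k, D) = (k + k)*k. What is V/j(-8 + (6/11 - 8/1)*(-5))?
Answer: -76887338/359035087 ≈ -0.21415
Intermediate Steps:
R(k, D) = 2*k² (R(k, D) = (2*k)*k = 2*k²)
V = -4046702/9703651 (V = 4046702*(-1/9703651) = -4046702/9703651 ≈ -0.41703)
j(M) = 37/19 (j(M) = 2 + 1/(-19) = 2 - 1/19 = 37/19)
V/j(-8 + (6/11 - 8/1)*(-5)) = -4046702/(9703651*37/19) = -4046702/9703651*19/37 = -76887338/359035087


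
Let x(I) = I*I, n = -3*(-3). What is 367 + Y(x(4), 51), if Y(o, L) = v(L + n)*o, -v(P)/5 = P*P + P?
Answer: -292433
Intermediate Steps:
n = 9
v(P) = -5*P - 5*P² (v(P) = -5*(P*P + P) = -5*(P² + P) = -5*(P + P²) = -5*P - 5*P²)
x(I) = I²
Y(o, L) = -5*o*(9 + L)*(10 + L) (Y(o, L) = (-5*(L + 9)*(1 + (L + 9)))*o = (-5*(9 + L)*(1 + (9 + L)))*o = (-5*(9 + L)*(10 + L))*o = -5*o*(9 + L)*(10 + L))
367 + Y(x(4), 51) = 367 - 5*4²*(9 + 51)*(10 + 51) = 367 - 5*16*60*61 = 367 - 292800 = -292433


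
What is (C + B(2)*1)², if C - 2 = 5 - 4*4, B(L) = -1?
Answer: 100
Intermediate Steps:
C = -9 (C = 2 + (5 - 4*4) = 2 + (5 - 16) = 2 - 11 = -9)
(C + B(2)*1)² = (-9 - 1*1)² = (-9 - 1)² = (-10)² = 100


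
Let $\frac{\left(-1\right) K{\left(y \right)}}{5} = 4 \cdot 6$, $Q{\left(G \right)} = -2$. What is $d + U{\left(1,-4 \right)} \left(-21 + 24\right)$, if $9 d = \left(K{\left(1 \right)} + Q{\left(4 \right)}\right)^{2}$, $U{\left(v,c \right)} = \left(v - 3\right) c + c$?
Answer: $\frac{14992}{9} \approx 1665.8$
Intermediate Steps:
$K{\left(y \right)} = -120$ ($K{\left(y \right)} = - 5 \cdot 4 \cdot 6 = \left(-5\right) 24 = -120$)
$U{\left(v,c \right)} = c + c \left(-3 + v\right)$ ($U{\left(v,c \right)} = \left(-3 + v\right) c + c = c \left(-3 + v\right) + c = c + c \left(-3 + v\right)$)
$d = \frac{14884}{9}$ ($d = \frac{\left(-120 - 2\right)^{2}}{9} = \frac{\left(-122\right)^{2}}{9} = \frac{1}{9} \cdot 14884 = \frac{14884}{9} \approx 1653.8$)
$d + U{\left(1,-4 \right)} \left(-21 + 24\right) = \frac{14884}{9} + - 4 \left(-2 + 1\right) \left(-21 + 24\right) = \frac{14884}{9} + \left(-4\right) \left(-1\right) 3 = \frac{14884}{9} + 4 \cdot 3 = \frac{14884}{9} + 12 = \frac{14992}{9}$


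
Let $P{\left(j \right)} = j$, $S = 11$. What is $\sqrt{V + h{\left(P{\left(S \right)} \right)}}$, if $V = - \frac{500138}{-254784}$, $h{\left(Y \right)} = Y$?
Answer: $\frac{\sqrt{13148295522}}{31848} \approx 3.6004$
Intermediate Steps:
$V = \frac{250069}{127392}$ ($V = \left(-500138\right) \left(- \frac{1}{254784}\right) = \frac{250069}{127392} \approx 1.963$)
$\sqrt{V + h{\left(P{\left(S \right)} \right)}} = \sqrt{\frac{250069}{127392} + 11} = \sqrt{\frac{1651381}{127392}} = \frac{\sqrt{13148295522}}{31848}$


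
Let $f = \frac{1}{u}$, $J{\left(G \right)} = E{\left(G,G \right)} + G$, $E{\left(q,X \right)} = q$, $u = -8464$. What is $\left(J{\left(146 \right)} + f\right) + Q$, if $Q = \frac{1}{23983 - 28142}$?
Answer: $\frac{10278905969}{35201776} \approx 292.0$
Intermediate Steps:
$J{\left(G \right)} = 2 G$ ($J{\left(G \right)} = G + G = 2 G$)
$f = - \frac{1}{8464}$ ($f = \frac{1}{-8464} = - \frac{1}{8464} \approx -0.00011815$)
$Q = - \frac{1}{4159}$ ($Q = \frac{1}{-4159} = - \frac{1}{4159} \approx -0.00024044$)
$\left(J{\left(146 \right)} + f\right) + Q = \left(2 \cdot 146 - \frac{1}{8464}\right) - \frac{1}{4159} = \left(292 - \frac{1}{8464}\right) - \frac{1}{4159} = \frac{2471487}{8464} - \frac{1}{4159} = \frac{10278905969}{35201776}$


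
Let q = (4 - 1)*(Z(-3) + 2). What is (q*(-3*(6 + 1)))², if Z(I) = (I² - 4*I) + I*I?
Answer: 4064256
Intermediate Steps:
Z(I) = -4*I + 2*I² (Z(I) = (I² - 4*I) + I² = -4*I + 2*I²)
q = 96 (q = (4 - 1)*(2*(-3)*(-2 - 3) + 2) = 3*(2*(-3)*(-5) + 2) = 3*(30 + 2) = 3*32 = 96)
(q*(-3*(6 + 1)))² = (96*(-3*(6 + 1)))² = (96*(-3*7))² = (96*(-21))² = (-2016)² = 4064256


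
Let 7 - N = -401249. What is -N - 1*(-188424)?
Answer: -212832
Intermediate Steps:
N = 401256 (N = 7 - 1*(-401249) = 7 + 401249 = 401256)
-N - 1*(-188424) = -1*401256 - 1*(-188424) = -401256 + 188424 = -212832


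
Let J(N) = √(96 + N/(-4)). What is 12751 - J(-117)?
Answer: 12751 - √501/2 ≈ 12740.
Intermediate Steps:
J(N) = √(96 - N/4) (J(N) = √(96 + N*(-¼)) = √(96 - N/4))
12751 - J(-117) = 12751 - √(384 - 1*(-117))/2 = 12751 - √(384 + 117)/2 = 12751 - √501/2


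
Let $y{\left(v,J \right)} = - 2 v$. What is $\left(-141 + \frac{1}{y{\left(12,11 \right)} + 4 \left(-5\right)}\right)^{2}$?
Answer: $\frac{38502025}{1936} \approx 19887.0$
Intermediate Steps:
$\left(-141 + \frac{1}{y{\left(12,11 \right)} + 4 \left(-5\right)}\right)^{2} = \left(-141 + \frac{1}{\left(-2\right) 12 + 4 \left(-5\right)}\right)^{2} = \left(-141 + \frac{1}{-24 - 20}\right)^{2} = \left(-141 + \frac{1}{-44}\right)^{2} = \left(-141 - \frac{1}{44}\right)^{2} = \left(- \frac{6205}{44}\right)^{2} = \frac{38502025}{1936}$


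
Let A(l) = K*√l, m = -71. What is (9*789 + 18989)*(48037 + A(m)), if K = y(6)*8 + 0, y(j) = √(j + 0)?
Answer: 1253285330 + 208720*I*√426 ≈ 1.2533e+9 + 4.3079e+6*I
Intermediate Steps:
y(j) = √j
K = 8*√6 (K = √6*8 + 0 = 8*√6 + 0 = 8*√6 ≈ 19.596)
A(l) = 8*√6*√l (A(l) = (8*√6)*√l = 8*√6*√l)
(9*789 + 18989)*(48037 + A(m)) = (9*789 + 18989)*(48037 + 8*√6*√(-71)) = (7101 + 18989)*(48037 + 8*√6*(I*√71)) = 26090*(48037 + 8*I*√426) = 1253285330 + 208720*I*√426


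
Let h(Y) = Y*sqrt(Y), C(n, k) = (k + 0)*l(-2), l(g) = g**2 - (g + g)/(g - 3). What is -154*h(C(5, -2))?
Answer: 19712*I*sqrt(10)/25 ≈ 2493.4*I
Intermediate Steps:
l(g) = g**2 - 2*g/(-3 + g)
C(n, k) = 16*k/5 (C(n, k) = (k + 0)*(-2*(-2 + (-2)**2 - 3*(-2))/(-3 - 2)) = k*(-2*(-2 + 4 + 6)/(-5)) = k*(-2*(-1/5)*8) = k*(16/5) = 16*k/5)
h(Y) = Y**(3/2)
-154*h(C(5, -2)) = -154*(-128*I*sqrt(10)/25) = -(-19712)*I*sqrt(10)/25 = 19712*I*sqrt(10)/25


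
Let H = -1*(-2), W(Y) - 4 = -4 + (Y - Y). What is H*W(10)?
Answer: 0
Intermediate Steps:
W(Y) = 0 (W(Y) = 4 + (-4 + (Y - Y)) = 4 + (-4 + 0) = 4 - 4 = 0)
H = 2
H*W(10) = 2*0 = 0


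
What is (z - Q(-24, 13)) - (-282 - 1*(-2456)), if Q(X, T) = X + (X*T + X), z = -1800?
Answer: -3614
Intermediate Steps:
Q(X, T) = 2*X + T*X (Q(X, T) = X + (T*X + X) = X + (X + T*X) = 2*X + T*X)
(z - Q(-24, 13)) - (-282 - 1*(-2456)) = (-1800 - (-24)*(2 + 13)) - (-282 - 1*(-2456)) = (-1800 - (-24)*15) - (-282 + 2456) = (-1800 - 1*(-360)) - 1*2174 = (-1800 + 360) - 2174 = -1440 - 2174 = -3614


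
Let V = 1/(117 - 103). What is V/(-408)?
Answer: -1/5712 ≈ -0.00017507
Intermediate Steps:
V = 1/14 ≈ 0.071429
V/(-408) = (1/14)/(-408) = (1/14)*(-1/408) = -1/5712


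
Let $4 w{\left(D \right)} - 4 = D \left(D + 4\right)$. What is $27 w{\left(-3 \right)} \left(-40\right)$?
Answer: $-270$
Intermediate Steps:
$w{\left(D \right)} = 1 + \frac{D \left(4 + D\right)}{4}$ ($w{\left(D \right)} = 1 + \frac{D \left(D + 4\right)}{4} = 1 + \frac{D \left(4 + D\right)}{4}$)
$27 w{\left(-3 \right)} \left(-40\right) = 27 \left(1 - 3 + \frac{\left(-3\right)^{2}}{4}\right) \left(-40\right) = 27 \left(1 - 3 + \frac{1}{4} \cdot 9\right) \left(-40\right) = 27 \left(1 - 3 + \frac{9}{4}\right) \left(-40\right) = 27 \cdot \frac{1}{4} \left(-40\right) = \frac{27}{4} \left(-40\right) = -270$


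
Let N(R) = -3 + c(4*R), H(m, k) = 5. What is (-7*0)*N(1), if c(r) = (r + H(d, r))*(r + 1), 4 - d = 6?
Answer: 0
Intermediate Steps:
d = -2 (d = 4 - 1*6 = 4 - 6 = -2)
c(r) = (1 + r)*(5 + r) (c(r) = (r + 5)*(r + 1) = (5 + r)*(1 + r) = (1 + r)*(5 + r))
N(R) = 2 + 16*R**2 + 24*R (N(R) = -3 + (5 + (4*R)**2 + 6*(4*R)) = -3 + (5 + 16*R**2 + 24*R) = 2 + 16*R**2 + 24*R)
(-7*0)*N(1) = (-7*0)*(2 + 16*1**2 + 24*1) = 0*(2 + 16*1 + 24) = 0*(2 + 16 + 24) = 0*42 = 0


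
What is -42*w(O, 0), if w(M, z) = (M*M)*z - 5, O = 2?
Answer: 210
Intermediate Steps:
w(M, z) = -5 + z*M**2 (w(M, z) = M**2*z - 5 = z*M**2 - 5 = -5 + z*M**2)
-42*w(O, 0) = -42*(-5 + 0*2**2) = -42*(-5 + 0*4) = -42*(-5 + 0) = -42*(-5) = 210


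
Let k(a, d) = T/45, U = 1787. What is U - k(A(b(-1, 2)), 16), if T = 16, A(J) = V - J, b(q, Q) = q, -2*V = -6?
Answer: 80399/45 ≈ 1786.6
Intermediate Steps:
V = 3 (V = -½*(-6) = 3)
A(J) = 3 - J
k(a, d) = 16/45
U - k(A(b(-1, 2)), 16) = 1787 - 1*16/45 = 1787 - 16/45 = 80399/45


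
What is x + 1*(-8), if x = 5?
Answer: -3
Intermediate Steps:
x + 1*(-8) = 5 + 1*(-8) = 5 - 8 = -3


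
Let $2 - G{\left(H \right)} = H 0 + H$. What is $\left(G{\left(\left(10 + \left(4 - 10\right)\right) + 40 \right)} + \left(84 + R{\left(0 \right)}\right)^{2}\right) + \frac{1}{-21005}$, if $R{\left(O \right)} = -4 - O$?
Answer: $\frac{133549789}{21005} \approx 6358.0$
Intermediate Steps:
$G{\left(H \right)} = 2 - H$ ($G{\left(H \right)} = 2 - \left(H 0 + H\right) = 2 - \left(0 + H\right) = 2 - H$)
$\left(G{\left(\left(10 + \left(4 - 10\right)\right) + 40 \right)} + \left(84 + R{\left(0 \right)}\right)^{2}\right) + \frac{1}{-21005} = \left(\left(2 - \left(\left(10 + \left(4 - 10\right)\right) + 40\right)\right) + \left(84 - 4\right)^{2}\right) + \frac{1}{-21005} = \left(\left(2 - \left(\left(10 + \left(4 - 10\right)\right) + 40\right)\right) + \left(84 + \left(-4 + 0\right)\right)^{2}\right) - \frac{1}{21005} = \left(\left(2 - \left(\left(10 - 6\right) + 40\right)\right) + \left(84 - 4\right)^{2}\right) - \frac{1}{21005} = \left(\left(2 - \left(4 + 40\right)\right) + 80^{2}\right) - \frac{1}{21005} = \left(\left(2 - 44\right) + 6400\right) - \frac{1}{21005} = \left(-42 + 6400\right) - \frac{1}{21005} = 6358 - \frac{1}{21005} = \frac{133549789}{21005}$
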